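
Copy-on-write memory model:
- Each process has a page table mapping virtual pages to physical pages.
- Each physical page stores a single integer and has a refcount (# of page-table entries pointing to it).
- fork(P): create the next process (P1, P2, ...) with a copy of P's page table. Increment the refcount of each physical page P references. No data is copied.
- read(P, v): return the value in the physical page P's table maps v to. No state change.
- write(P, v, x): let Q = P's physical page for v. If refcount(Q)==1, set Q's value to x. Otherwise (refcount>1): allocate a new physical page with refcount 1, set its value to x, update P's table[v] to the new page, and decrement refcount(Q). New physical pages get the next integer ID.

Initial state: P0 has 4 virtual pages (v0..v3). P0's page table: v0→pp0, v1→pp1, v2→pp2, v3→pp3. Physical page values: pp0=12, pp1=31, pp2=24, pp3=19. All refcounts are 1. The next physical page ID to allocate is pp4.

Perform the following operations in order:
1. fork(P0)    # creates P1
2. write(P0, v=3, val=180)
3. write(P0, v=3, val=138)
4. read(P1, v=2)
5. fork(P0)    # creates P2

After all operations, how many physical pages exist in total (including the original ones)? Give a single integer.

Op 1: fork(P0) -> P1. 4 ppages; refcounts: pp0:2 pp1:2 pp2:2 pp3:2
Op 2: write(P0, v3, 180). refcount(pp3)=2>1 -> COPY to pp4. 5 ppages; refcounts: pp0:2 pp1:2 pp2:2 pp3:1 pp4:1
Op 3: write(P0, v3, 138). refcount(pp4)=1 -> write in place. 5 ppages; refcounts: pp0:2 pp1:2 pp2:2 pp3:1 pp4:1
Op 4: read(P1, v2) -> 24. No state change.
Op 5: fork(P0) -> P2. 5 ppages; refcounts: pp0:3 pp1:3 pp2:3 pp3:1 pp4:2

Answer: 5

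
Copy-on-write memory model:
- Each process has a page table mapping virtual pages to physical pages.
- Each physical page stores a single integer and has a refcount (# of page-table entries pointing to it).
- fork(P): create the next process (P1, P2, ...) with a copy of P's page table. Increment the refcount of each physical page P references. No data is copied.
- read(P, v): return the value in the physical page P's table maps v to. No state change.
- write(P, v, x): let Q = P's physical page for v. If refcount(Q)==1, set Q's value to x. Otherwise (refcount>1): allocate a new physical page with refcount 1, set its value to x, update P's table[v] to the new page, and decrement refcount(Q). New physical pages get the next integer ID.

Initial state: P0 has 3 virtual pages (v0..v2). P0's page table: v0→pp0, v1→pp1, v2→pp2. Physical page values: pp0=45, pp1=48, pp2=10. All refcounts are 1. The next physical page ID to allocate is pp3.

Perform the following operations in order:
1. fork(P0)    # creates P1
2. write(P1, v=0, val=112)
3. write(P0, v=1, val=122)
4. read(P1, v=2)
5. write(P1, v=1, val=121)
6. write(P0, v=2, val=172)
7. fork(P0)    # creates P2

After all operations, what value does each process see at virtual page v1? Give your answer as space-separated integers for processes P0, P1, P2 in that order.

Op 1: fork(P0) -> P1. 3 ppages; refcounts: pp0:2 pp1:2 pp2:2
Op 2: write(P1, v0, 112). refcount(pp0)=2>1 -> COPY to pp3. 4 ppages; refcounts: pp0:1 pp1:2 pp2:2 pp3:1
Op 3: write(P0, v1, 122). refcount(pp1)=2>1 -> COPY to pp4. 5 ppages; refcounts: pp0:1 pp1:1 pp2:2 pp3:1 pp4:1
Op 4: read(P1, v2) -> 10. No state change.
Op 5: write(P1, v1, 121). refcount(pp1)=1 -> write in place. 5 ppages; refcounts: pp0:1 pp1:1 pp2:2 pp3:1 pp4:1
Op 6: write(P0, v2, 172). refcount(pp2)=2>1 -> COPY to pp5. 6 ppages; refcounts: pp0:1 pp1:1 pp2:1 pp3:1 pp4:1 pp5:1
Op 7: fork(P0) -> P2. 6 ppages; refcounts: pp0:2 pp1:1 pp2:1 pp3:1 pp4:2 pp5:2
P0: v1 -> pp4 = 122
P1: v1 -> pp1 = 121
P2: v1 -> pp4 = 122

Answer: 122 121 122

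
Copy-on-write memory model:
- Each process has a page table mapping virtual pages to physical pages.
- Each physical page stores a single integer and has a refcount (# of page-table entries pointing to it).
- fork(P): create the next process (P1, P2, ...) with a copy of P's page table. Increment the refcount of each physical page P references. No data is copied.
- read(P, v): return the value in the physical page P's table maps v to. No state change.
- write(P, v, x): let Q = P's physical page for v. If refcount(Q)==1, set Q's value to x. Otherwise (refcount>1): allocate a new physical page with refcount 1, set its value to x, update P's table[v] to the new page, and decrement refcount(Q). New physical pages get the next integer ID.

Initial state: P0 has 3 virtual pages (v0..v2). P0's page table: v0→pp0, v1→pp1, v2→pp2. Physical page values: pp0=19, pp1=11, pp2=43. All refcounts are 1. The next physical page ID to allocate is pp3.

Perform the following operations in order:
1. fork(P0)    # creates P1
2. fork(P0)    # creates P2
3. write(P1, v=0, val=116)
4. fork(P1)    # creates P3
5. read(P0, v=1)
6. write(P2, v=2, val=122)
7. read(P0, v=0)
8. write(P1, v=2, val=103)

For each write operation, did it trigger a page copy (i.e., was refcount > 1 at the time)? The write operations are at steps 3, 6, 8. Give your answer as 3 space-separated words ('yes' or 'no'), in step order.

Op 1: fork(P0) -> P1. 3 ppages; refcounts: pp0:2 pp1:2 pp2:2
Op 2: fork(P0) -> P2. 3 ppages; refcounts: pp0:3 pp1:3 pp2:3
Op 3: write(P1, v0, 116). refcount(pp0)=3>1 -> COPY to pp3. 4 ppages; refcounts: pp0:2 pp1:3 pp2:3 pp3:1
Op 4: fork(P1) -> P3. 4 ppages; refcounts: pp0:2 pp1:4 pp2:4 pp3:2
Op 5: read(P0, v1) -> 11. No state change.
Op 6: write(P2, v2, 122). refcount(pp2)=4>1 -> COPY to pp4. 5 ppages; refcounts: pp0:2 pp1:4 pp2:3 pp3:2 pp4:1
Op 7: read(P0, v0) -> 19. No state change.
Op 8: write(P1, v2, 103). refcount(pp2)=3>1 -> COPY to pp5. 6 ppages; refcounts: pp0:2 pp1:4 pp2:2 pp3:2 pp4:1 pp5:1

yes yes yes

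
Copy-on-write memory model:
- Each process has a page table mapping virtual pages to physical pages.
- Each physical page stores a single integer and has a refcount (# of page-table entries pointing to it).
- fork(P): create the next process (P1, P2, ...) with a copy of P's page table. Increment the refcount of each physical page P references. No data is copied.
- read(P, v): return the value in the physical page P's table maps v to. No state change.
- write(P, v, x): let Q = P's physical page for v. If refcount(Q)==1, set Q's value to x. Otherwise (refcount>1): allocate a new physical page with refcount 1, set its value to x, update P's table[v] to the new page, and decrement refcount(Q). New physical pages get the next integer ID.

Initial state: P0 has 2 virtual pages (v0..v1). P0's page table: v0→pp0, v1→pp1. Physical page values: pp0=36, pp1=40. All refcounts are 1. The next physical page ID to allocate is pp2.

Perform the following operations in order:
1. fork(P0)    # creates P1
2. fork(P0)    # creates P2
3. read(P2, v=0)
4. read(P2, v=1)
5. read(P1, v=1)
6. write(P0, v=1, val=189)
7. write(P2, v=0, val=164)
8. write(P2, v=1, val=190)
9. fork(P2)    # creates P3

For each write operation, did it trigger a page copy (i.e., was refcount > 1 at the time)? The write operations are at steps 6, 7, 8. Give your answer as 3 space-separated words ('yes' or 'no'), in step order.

Op 1: fork(P0) -> P1. 2 ppages; refcounts: pp0:2 pp1:2
Op 2: fork(P0) -> P2. 2 ppages; refcounts: pp0:3 pp1:3
Op 3: read(P2, v0) -> 36. No state change.
Op 4: read(P2, v1) -> 40. No state change.
Op 5: read(P1, v1) -> 40. No state change.
Op 6: write(P0, v1, 189). refcount(pp1)=3>1 -> COPY to pp2. 3 ppages; refcounts: pp0:3 pp1:2 pp2:1
Op 7: write(P2, v0, 164). refcount(pp0)=3>1 -> COPY to pp3. 4 ppages; refcounts: pp0:2 pp1:2 pp2:1 pp3:1
Op 8: write(P2, v1, 190). refcount(pp1)=2>1 -> COPY to pp4. 5 ppages; refcounts: pp0:2 pp1:1 pp2:1 pp3:1 pp4:1
Op 9: fork(P2) -> P3. 5 ppages; refcounts: pp0:2 pp1:1 pp2:1 pp3:2 pp4:2

yes yes yes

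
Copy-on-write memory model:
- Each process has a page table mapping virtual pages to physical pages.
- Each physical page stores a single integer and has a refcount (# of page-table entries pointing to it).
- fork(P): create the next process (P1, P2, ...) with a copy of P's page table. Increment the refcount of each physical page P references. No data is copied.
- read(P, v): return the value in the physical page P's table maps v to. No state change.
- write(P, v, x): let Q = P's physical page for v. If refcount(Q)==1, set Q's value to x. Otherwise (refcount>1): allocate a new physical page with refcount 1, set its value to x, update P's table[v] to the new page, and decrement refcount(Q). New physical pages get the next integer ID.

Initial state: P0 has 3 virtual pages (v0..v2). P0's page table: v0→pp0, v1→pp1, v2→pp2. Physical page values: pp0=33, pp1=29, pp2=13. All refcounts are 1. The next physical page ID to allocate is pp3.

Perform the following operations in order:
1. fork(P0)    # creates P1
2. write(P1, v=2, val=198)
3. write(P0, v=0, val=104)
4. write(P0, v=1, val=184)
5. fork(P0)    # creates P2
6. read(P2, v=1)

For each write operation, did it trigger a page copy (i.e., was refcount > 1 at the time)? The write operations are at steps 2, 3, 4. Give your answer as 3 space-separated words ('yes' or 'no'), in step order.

Op 1: fork(P0) -> P1. 3 ppages; refcounts: pp0:2 pp1:2 pp2:2
Op 2: write(P1, v2, 198). refcount(pp2)=2>1 -> COPY to pp3. 4 ppages; refcounts: pp0:2 pp1:2 pp2:1 pp3:1
Op 3: write(P0, v0, 104). refcount(pp0)=2>1 -> COPY to pp4. 5 ppages; refcounts: pp0:1 pp1:2 pp2:1 pp3:1 pp4:1
Op 4: write(P0, v1, 184). refcount(pp1)=2>1 -> COPY to pp5. 6 ppages; refcounts: pp0:1 pp1:1 pp2:1 pp3:1 pp4:1 pp5:1
Op 5: fork(P0) -> P2. 6 ppages; refcounts: pp0:1 pp1:1 pp2:2 pp3:1 pp4:2 pp5:2
Op 6: read(P2, v1) -> 184. No state change.

yes yes yes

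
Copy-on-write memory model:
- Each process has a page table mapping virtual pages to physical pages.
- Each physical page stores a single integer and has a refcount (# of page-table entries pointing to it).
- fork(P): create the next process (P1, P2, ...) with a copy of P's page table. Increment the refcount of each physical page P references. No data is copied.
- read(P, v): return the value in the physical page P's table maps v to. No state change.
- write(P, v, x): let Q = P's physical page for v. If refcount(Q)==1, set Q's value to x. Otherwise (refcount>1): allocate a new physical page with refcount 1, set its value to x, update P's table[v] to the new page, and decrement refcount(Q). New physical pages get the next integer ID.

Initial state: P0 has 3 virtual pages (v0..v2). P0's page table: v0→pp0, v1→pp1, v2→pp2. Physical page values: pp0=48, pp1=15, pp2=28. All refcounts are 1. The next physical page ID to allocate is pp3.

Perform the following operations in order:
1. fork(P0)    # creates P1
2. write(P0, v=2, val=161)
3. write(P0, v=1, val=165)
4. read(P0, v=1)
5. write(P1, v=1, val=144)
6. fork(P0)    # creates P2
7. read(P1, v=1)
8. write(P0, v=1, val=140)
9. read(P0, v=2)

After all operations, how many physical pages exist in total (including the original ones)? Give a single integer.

Answer: 6

Derivation:
Op 1: fork(P0) -> P1. 3 ppages; refcounts: pp0:2 pp1:2 pp2:2
Op 2: write(P0, v2, 161). refcount(pp2)=2>1 -> COPY to pp3. 4 ppages; refcounts: pp0:2 pp1:2 pp2:1 pp3:1
Op 3: write(P0, v1, 165). refcount(pp1)=2>1 -> COPY to pp4. 5 ppages; refcounts: pp0:2 pp1:1 pp2:1 pp3:1 pp4:1
Op 4: read(P0, v1) -> 165. No state change.
Op 5: write(P1, v1, 144). refcount(pp1)=1 -> write in place. 5 ppages; refcounts: pp0:2 pp1:1 pp2:1 pp3:1 pp4:1
Op 6: fork(P0) -> P2. 5 ppages; refcounts: pp0:3 pp1:1 pp2:1 pp3:2 pp4:2
Op 7: read(P1, v1) -> 144. No state change.
Op 8: write(P0, v1, 140). refcount(pp4)=2>1 -> COPY to pp5. 6 ppages; refcounts: pp0:3 pp1:1 pp2:1 pp3:2 pp4:1 pp5:1
Op 9: read(P0, v2) -> 161. No state change.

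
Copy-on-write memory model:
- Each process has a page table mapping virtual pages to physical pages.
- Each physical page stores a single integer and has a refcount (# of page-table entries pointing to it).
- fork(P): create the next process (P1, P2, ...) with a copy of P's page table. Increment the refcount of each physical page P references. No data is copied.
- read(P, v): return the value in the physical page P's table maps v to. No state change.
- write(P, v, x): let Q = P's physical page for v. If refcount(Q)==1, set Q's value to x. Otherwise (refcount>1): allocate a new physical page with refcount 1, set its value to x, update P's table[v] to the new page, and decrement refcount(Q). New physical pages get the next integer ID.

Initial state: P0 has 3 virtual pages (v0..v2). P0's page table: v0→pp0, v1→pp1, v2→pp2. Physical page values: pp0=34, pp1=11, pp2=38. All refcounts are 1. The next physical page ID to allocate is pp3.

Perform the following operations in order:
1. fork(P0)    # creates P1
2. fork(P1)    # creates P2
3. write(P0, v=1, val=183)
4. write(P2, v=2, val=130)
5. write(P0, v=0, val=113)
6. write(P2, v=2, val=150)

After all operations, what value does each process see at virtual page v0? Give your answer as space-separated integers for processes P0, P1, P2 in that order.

Op 1: fork(P0) -> P1. 3 ppages; refcounts: pp0:2 pp1:2 pp2:2
Op 2: fork(P1) -> P2. 3 ppages; refcounts: pp0:3 pp1:3 pp2:3
Op 3: write(P0, v1, 183). refcount(pp1)=3>1 -> COPY to pp3. 4 ppages; refcounts: pp0:3 pp1:2 pp2:3 pp3:1
Op 4: write(P2, v2, 130). refcount(pp2)=3>1 -> COPY to pp4. 5 ppages; refcounts: pp0:3 pp1:2 pp2:2 pp3:1 pp4:1
Op 5: write(P0, v0, 113). refcount(pp0)=3>1 -> COPY to pp5. 6 ppages; refcounts: pp0:2 pp1:2 pp2:2 pp3:1 pp4:1 pp5:1
Op 6: write(P2, v2, 150). refcount(pp4)=1 -> write in place. 6 ppages; refcounts: pp0:2 pp1:2 pp2:2 pp3:1 pp4:1 pp5:1
P0: v0 -> pp5 = 113
P1: v0 -> pp0 = 34
P2: v0 -> pp0 = 34

Answer: 113 34 34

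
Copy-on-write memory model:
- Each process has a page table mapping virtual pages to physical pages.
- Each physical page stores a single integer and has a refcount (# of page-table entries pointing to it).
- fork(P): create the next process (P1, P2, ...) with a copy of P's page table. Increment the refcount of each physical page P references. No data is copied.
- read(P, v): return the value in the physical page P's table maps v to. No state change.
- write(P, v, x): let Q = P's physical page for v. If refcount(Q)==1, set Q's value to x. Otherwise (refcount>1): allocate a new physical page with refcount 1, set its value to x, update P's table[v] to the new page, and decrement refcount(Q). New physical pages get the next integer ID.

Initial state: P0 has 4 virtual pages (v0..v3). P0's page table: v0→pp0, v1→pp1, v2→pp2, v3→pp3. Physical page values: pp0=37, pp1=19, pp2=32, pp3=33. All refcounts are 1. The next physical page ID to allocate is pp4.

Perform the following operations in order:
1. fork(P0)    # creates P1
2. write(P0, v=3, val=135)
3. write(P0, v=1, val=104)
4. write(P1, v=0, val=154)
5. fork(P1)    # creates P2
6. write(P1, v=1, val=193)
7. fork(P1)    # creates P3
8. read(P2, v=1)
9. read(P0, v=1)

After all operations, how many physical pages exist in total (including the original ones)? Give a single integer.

Answer: 8

Derivation:
Op 1: fork(P0) -> P1. 4 ppages; refcounts: pp0:2 pp1:2 pp2:2 pp3:2
Op 2: write(P0, v3, 135). refcount(pp3)=2>1 -> COPY to pp4. 5 ppages; refcounts: pp0:2 pp1:2 pp2:2 pp3:1 pp4:1
Op 3: write(P0, v1, 104). refcount(pp1)=2>1 -> COPY to pp5. 6 ppages; refcounts: pp0:2 pp1:1 pp2:2 pp3:1 pp4:1 pp5:1
Op 4: write(P1, v0, 154). refcount(pp0)=2>1 -> COPY to pp6. 7 ppages; refcounts: pp0:1 pp1:1 pp2:2 pp3:1 pp4:1 pp5:1 pp6:1
Op 5: fork(P1) -> P2. 7 ppages; refcounts: pp0:1 pp1:2 pp2:3 pp3:2 pp4:1 pp5:1 pp6:2
Op 6: write(P1, v1, 193). refcount(pp1)=2>1 -> COPY to pp7. 8 ppages; refcounts: pp0:1 pp1:1 pp2:3 pp3:2 pp4:1 pp5:1 pp6:2 pp7:1
Op 7: fork(P1) -> P3. 8 ppages; refcounts: pp0:1 pp1:1 pp2:4 pp3:3 pp4:1 pp5:1 pp6:3 pp7:2
Op 8: read(P2, v1) -> 19. No state change.
Op 9: read(P0, v1) -> 104. No state change.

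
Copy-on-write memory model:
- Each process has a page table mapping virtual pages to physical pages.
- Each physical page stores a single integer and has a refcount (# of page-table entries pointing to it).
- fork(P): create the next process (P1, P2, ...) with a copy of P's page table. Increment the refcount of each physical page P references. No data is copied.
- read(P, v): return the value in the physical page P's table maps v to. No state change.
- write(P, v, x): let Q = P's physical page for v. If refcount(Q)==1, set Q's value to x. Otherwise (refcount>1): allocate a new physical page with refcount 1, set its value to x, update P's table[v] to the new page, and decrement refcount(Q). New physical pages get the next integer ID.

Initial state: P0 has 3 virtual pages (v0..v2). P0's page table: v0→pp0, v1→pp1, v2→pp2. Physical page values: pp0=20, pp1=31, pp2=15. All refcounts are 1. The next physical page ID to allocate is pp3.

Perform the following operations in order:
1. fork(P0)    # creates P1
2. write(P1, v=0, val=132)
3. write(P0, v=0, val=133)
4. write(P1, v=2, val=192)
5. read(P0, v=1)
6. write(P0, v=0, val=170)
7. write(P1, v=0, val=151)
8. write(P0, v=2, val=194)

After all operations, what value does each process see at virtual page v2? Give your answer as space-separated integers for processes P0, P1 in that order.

Op 1: fork(P0) -> P1. 3 ppages; refcounts: pp0:2 pp1:2 pp2:2
Op 2: write(P1, v0, 132). refcount(pp0)=2>1 -> COPY to pp3. 4 ppages; refcounts: pp0:1 pp1:2 pp2:2 pp3:1
Op 3: write(P0, v0, 133). refcount(pp0)=1 -> write in place. 4 ppages; refcounts: pp0:1 pp1:2 pp2:2 pp3:1
Op 4: write(P1, v2, 192). refcount(pp2)=2>1 -> COPY to pp4. 5 ppages; refcounts: pp0:1 pp1:2 pp2:1 pp3:1 pp4:1
Op 5: read(P0, v1) -> 31. No state change.
Op 6: write(P0, v0, 170). refcount(pp0)=1 -> write in place. 5 ppages; refcounts: pp0:1 pp1:2 pp2:1 pp3:1 pp4:1
Op 7: write(P1, v0, 151). refcount(pp3)=1 -> write in place. 5 ppages; refcounts: pp0:1 pp1:2 pp2:1 pp3:1 pp4:1
Op 8: write(P0, v2, 194). refcount(pp2)=1 -> write in place. 5 ppages; refcounts: pp0:1 pp1:2 pp2:1 pp3:1 pp4:1
P0: v2 -> pp2 = 194
P1: v2 -> pp4 = 192

Answer: 194 192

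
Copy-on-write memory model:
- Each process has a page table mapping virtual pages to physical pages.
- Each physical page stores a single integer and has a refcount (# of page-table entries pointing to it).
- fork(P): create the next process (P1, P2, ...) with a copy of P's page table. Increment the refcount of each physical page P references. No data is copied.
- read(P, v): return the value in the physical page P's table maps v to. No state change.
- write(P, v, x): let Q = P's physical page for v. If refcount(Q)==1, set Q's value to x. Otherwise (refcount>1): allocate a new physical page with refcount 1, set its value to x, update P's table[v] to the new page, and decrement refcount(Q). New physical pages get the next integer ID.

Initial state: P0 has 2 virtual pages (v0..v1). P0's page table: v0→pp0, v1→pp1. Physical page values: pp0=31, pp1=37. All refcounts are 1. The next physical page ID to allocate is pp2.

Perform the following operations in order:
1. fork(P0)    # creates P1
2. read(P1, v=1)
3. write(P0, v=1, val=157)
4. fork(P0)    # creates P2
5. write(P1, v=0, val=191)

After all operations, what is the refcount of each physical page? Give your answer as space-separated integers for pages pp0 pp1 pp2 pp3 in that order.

Op 1: fork(P0) -> P1. 2 ppages; refcounts: pp0:2 pp1:2
Op 2: read(P1, v1) -> 37. No state change.
Op 3: write(P0, v1, 157). refcount(pp1)=2>1 -> COPY to pp2. 3 ppages; refcounts: pp0:2 pp1:1 pp2:1
Op 4: fork(P0) -> P2. 3 ppages; refcounts: pp0:3 pp1:1 pp2:2
Op 5: write(P1, v0, 191). refcount(pp0)=3>1 -> COPY to pp3. 4 ppages; refcounts: pp0:2 pp1:1 pp2:2 pp3:1

Answer: 2 1 2 1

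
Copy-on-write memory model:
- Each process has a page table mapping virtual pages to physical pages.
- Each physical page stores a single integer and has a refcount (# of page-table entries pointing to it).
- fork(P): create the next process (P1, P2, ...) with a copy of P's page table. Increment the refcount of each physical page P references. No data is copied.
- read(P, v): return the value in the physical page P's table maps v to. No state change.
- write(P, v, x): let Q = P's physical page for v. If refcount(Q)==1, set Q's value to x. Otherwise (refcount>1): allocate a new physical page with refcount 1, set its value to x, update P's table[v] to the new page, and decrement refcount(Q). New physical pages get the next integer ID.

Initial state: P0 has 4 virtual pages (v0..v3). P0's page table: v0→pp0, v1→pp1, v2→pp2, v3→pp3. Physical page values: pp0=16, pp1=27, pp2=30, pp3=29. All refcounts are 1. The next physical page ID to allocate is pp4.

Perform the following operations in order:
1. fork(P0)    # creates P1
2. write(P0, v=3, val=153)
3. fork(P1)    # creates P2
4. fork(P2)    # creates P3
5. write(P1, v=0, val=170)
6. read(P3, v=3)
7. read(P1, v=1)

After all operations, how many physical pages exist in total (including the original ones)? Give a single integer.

Op 1: fork(P0) -> P1. 4 ppages; refcounts: pp0:2 pp1:2 pp2:2 pp3:2
Op 2: write(P0, v3, 153). refcount(pp3)=2>1 -> COPY to pp4. 5 ppages; refcounts: pp0:2 pp1:2 pp2:2 pp3:1 pp4:1
Op 3: fork(P1) -> P2. 5 ppages; refcounts: pp0:3 pp1:3 pp2:3 pp3:2 pp4:1
Op 4: fork(P2) -> P3. 5 ppages; refcounts: pp0:4 pp1:4 pp2:4 pp3:3 pp4:1
Op 5: write(P1, v0, 170). refcount(pp0)=4>1 -> COPY to pp5. 6 ppages; refcounts: pp0:3 pp1:4 pp2:4 pp3:3 pp4:1 pp5:1
Op 6: read(P3, v3) -> 29. No state change.
Op 7: read(P1, v1) -> 27. No state change.

Answer: 6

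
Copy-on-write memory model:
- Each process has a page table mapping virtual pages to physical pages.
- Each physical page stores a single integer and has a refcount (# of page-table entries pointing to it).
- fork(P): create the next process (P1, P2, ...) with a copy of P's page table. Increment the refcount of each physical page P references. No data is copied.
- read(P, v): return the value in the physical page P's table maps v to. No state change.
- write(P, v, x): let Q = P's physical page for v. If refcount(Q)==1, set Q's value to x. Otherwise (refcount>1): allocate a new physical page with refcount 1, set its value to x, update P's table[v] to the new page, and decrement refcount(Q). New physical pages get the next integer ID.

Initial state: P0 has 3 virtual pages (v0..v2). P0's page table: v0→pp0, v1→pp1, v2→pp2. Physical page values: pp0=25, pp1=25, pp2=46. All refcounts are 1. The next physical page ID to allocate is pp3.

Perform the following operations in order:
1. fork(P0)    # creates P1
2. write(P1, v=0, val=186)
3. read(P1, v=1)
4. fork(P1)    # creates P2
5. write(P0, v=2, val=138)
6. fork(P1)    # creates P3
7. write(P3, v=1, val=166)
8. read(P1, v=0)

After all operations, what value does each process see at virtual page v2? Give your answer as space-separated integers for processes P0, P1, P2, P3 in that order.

Answer: 138 46 46 46

Derivation:
Op 1: fork(P0) -> P1. 3 ppages; refcounts: pp0:2 pp1:2 pp2:2
Op 2: write(P1, v0, 186). refcount(pp0)=2>1 -> COPY to pp3. 4 ppages; refcounts: pp0:1 pp1:2 pp2:2 pp3:1
Op 3: read(P1, v1) -> 25. No state change.
Op 4: fork(P1) -> P2. 4 ppages; refcounts: pp0:1 pp1:3 pp2:3 pp3:2
Op 5: write(P0, v2, 138). refcount(pp2)=3>1 -> COPY to pp4. 5 ppages; refcounts: pp0:1 pp1:3 pp2:2 pp3:2 pp4:1
Op 6: fork(P1) -> P3. 5 ppages; refcounts: pp0:1 pp1:4 pp2:3 pp3:3 pp4:1
Op 7: write(P3, v1, 166). refcount(pp1)=4>1 -> COPY to pp5. 6 ppages; refcounts: pp0:1 pp1:3 pp2:3 pp3:3 pp4:1 pp5:1
Op 8: read(P1, v0) -> 186. No state change.
P0: v2 -> pp4 = 138
P1: v2 -> pp2 = 46
P2: v2 -> pp2 = 46
P3: v2 -> pp2 = 46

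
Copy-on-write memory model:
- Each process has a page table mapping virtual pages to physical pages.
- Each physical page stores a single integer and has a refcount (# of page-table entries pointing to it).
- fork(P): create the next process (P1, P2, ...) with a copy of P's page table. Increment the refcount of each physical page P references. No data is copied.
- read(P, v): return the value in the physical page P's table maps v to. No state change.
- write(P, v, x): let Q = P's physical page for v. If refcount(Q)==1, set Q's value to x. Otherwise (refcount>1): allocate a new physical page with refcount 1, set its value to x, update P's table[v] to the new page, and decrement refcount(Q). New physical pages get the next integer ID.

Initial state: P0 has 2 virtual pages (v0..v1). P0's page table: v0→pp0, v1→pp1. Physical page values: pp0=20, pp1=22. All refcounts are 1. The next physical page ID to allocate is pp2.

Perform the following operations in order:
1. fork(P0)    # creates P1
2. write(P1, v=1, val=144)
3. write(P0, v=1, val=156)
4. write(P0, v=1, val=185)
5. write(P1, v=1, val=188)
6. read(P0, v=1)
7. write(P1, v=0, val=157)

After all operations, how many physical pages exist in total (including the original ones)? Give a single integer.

Op 1: fork(P0) -> P1. 2 ppages; refcounts: pp0:2 pp1:2
Op 2: write(P1, v1, 144). refcount(pp1)=2>1 -> COPY to pp2. 3 ppages; refcounts: pp0:2 pp1:1 pp2:1
Op 3: write(P0, v1, 156). refcount(pp1)=1 -> write in place. 3 ppages; refcounts: pp0:2 pp1:1 pp2:1
Op 4: write(P0, v1, 185). refcount(pp1)=1 -> write in place. 3 ppages; refcounts: pp0:2 pp1:1 pp2:1
Op 5: write(P1, v1, 188). refcount(pp2)=1 -> write in place. 3 ppages; refcounts: pp0:2 pp1:1 pp2:1
Op 6: read(P0, v1) -> 185. No state change.
Op 7: write(P1, v0, 157). refcount(pp0)=2>1 -> COPY to pp3. 4 ppages; refcounts: pp0:1 pp1:1 pp2:1 pp3:1

Answer: 4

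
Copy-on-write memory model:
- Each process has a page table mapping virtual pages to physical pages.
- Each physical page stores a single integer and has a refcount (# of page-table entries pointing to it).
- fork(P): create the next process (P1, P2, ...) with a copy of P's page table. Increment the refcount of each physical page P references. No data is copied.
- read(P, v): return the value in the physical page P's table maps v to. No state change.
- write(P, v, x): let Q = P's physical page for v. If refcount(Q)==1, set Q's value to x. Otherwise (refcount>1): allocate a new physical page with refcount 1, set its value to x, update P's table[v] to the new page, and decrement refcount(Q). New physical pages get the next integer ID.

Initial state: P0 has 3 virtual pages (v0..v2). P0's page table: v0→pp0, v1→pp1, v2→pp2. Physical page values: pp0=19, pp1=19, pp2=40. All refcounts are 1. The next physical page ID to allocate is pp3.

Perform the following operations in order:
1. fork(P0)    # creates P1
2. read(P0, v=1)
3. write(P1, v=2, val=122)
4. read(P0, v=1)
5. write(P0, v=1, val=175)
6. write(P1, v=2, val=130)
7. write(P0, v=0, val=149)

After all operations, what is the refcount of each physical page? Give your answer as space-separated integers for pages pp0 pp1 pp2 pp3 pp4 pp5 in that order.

Answer: 1 1 1 1 1 1

Derivation:
Op 1: fork(P0) -> P1. 3 ppages; refcounts: pp0:2 pp1:2 pp2:2
Op 2: read(P0, v1) -> 19. No state change.
Op 3: write(P1, v2, 122). refcount(pp2)=2>1 -> COPY to pp3. 4 ppages; refcounts: pp0:2 pp1:2 pp2:1 pp3:1
Op 4: read(P0, v1) -> 19. No state change.
Op 5: write(P0, v1, 175). refcount(pp1)=2>1 -> COPY to pp4. 5 ppages; refcounts: pp0:2 pp1:1 pp2:1 pp3:1 pp4:1
Op 6: write(P1, v2, 130). refcount(pp3)=1 -> write in place. 5 ppages; refcounts: pp0:2 pp1:1 pp2:1 pp3:1 pp4:1
Op 7: write(P0, v0, 149). refcount(pp0)=2>1 -> COPY to pp5. 6 ppages; refcounts: pp0:1 pp1:1 pp2:1 pp3:1 pp4:1 pp5:1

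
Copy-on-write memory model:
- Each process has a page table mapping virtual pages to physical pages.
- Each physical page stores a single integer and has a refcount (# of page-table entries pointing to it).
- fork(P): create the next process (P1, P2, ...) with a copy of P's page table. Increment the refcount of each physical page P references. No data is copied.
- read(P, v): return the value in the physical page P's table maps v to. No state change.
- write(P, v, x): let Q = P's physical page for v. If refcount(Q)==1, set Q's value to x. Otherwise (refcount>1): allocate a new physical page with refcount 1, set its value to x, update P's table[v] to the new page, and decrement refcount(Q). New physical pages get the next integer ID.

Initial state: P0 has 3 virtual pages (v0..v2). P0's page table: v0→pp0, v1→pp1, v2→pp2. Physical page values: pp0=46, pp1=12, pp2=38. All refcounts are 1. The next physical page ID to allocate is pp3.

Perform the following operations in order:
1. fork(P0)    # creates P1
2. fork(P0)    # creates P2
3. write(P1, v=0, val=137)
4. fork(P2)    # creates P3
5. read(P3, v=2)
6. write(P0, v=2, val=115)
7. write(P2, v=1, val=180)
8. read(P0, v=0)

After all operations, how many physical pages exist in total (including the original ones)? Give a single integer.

Answer: 6

Derivation:
Op 1: fork(P0) -> P1. 3 ppages; refcounts: pp0:2 pp1:2 pp2:2
Op 2: fork(P0) -> P2. 3 ppages; refcounts: pp0:3 pp1:3 pp2:3
Op 3: write(P1, v0, 137). refcount(pp0)=3>1 -> COPY to pp3. 4 ppages; refcounts: pp0:2 pp1:3 pp2:3 pp3:1
Op 4: fork(P2) -> P3. 4 ppages; refcounts: pp0:3 pp1:4 pp2:4 pp3:1
Op 5: read(P3, v2) -> 38. No state change.
Op 6: write(P0, v2, 115). refcount(pp2)=4>1 -> COPY to pp4. 5 ppages; refcounts: pp0:3 pp1:4 pp2:3 pp3:1 pp4:1
Op 7: write(P2, v1, 180). refcount(pp1)=4>1 -> COPY to pp5. 6 ppages; refcounts: pp0:3 pp1:3 pp2:3 pp3:1 pp4:1 pp5:1
Op 8: read(P0, v0) -> 46. No state change.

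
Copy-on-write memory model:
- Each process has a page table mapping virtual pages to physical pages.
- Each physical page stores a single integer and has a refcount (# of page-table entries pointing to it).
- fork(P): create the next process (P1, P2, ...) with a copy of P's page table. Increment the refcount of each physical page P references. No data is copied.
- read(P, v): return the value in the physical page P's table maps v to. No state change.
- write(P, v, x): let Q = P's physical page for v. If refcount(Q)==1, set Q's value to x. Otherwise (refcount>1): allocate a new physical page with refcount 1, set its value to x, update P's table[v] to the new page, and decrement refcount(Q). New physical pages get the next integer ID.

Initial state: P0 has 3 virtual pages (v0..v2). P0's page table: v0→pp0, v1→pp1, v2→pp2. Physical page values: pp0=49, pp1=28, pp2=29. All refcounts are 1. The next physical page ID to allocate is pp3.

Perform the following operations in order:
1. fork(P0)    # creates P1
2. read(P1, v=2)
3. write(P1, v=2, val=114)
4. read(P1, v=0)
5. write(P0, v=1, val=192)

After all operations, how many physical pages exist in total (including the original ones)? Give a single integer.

Answer: 5

Derivation:
Op 1: fork(P0) -> P1. 3 ppages; refcounts: pp0:2 pp1:2 pp2:2
Op 2: read(P1, v2) -> 29. No state change.
Op 3: write(P1, v2, 114). refcount(pp2)=2>1 -> COPY to pp3. 4 ppages; refcounts: pp0:2 pp1:2 pp2:1 pp3:1
Op 4: read(P1, v0) -> 49. No state change.
Op 5: write(P0, v1, 192). refcount(pp1)=2>1 -> COPY to pp4. 5 ppages; refcounts: pp0:2 pp1:1 pp2:1 pp3:1 pp4:1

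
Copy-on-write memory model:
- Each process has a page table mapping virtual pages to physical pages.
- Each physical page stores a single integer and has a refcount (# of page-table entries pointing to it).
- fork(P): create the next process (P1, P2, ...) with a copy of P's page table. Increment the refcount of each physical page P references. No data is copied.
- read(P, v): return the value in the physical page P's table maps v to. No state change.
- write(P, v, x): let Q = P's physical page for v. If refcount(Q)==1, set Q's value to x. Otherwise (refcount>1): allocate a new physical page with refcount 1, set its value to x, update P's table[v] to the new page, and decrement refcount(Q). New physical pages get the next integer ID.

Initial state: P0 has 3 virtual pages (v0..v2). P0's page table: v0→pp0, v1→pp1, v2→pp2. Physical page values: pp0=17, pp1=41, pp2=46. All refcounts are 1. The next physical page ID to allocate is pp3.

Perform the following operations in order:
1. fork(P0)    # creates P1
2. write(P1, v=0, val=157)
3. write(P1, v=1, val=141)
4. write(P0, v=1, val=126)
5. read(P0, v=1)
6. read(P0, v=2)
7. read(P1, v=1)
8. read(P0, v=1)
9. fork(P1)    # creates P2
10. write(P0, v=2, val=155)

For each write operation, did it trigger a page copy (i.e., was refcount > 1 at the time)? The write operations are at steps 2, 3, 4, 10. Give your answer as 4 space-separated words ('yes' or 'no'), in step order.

Op 1: fork(P0) -> P1. 3 ppages; refcounts: pp0:2 pp1:2 pp2:2
Op 2: write(P1, v0, 157). refcount(pp0)=2>1 -> COPY to pp3. 4 ppages; refcounts: pp0:1 pp1:2 pp2:2 pp3:1
Op 3: write(P1, v1, 141). refcount(pp1)=2>1 -> COPY to pp4. 5 ppages; refcounts: pp0:1 pp1:1 pp2:2 pp3:1 pp4:1
Op 4: write(P0, v1, 126). refcount(pp1)=1 -> write in place. 5 ppages; refcounts: pp0:1 pp1:1 pp2:2 pp3:1 pp4:1
Op 5: read(P0, v1) -> 126. No state change.
Op 6: read(P0, v2) -> 46. No state change.
Op 7: read(P1, v1) -> 141. No state change.
Op 8: read(P0, v1) -> 126. No state change.
Op 9: fork(P1) -> P2. 5 ppages; refcounts: pp0:1 pp1:1 pp2:3 pp3:2 pp4:2
Op 10: write(P0, v2, 155). refcount(pp2)=3>1 -> COPY to pp5. 6 ppages; refcounts: pp0:1 pp1:1 pp2:2 pp3:2 pp4:2 pp5:1

yes yes no yes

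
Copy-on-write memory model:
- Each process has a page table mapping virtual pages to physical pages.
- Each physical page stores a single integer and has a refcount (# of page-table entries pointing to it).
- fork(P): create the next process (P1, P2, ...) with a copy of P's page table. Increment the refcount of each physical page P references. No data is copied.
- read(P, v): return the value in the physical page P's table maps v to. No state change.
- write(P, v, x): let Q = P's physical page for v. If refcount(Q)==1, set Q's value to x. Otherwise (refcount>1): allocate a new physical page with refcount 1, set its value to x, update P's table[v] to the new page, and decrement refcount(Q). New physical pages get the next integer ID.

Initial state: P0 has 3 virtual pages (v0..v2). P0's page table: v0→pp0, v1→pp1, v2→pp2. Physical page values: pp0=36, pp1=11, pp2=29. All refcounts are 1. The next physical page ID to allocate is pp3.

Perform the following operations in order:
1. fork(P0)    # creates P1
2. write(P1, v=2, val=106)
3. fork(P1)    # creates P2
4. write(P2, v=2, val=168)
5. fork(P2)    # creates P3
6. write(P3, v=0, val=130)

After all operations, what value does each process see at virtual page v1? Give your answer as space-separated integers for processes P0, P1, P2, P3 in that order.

Answer: 11 11 11 11

Derivation:
Op 1: fork(P0) -> P1. 3 ppages; refcounts: pp0:2 pp1:2 pp2:2
Op 2: write(P1, v2, 106). refcount(pp2)=2>1 -> COPY to pp3. 4 ppages; refcounts: pp0:2 pp1:2 pp2:1 pp3:1
Op 3: fork(P1) -> P2. 4 ppages; refcounts: pp0:3 pp1:3 pp2:1 pp3:2
Op 4: write(P2, v2, 168). refcount(pp3)=2>1 -> COPY to pp4. 5 ppages; refcounts: pp0:3 pp1:3 pp2:1 pp3:1 pp4:1
Op 5: fork(P2) -> P3. 5 ppages; refcounts: pp0:4 pp1:4 pp2:1 pp3:1 pp4:2
Op 6: write(P3, v0, 130). refcount(pp0)=4>1 -> COPY to pp5. 6 ppages; refcounts: pp0:3 pp1:4 pp2:1 pp3:1 pp4:2 pp5:1
P0: v1 -> pp1 = 11
P1: v1 -> pp1 = 11
P2: v1 -> pp1 = 11
P3: v1 -> pp1 = 11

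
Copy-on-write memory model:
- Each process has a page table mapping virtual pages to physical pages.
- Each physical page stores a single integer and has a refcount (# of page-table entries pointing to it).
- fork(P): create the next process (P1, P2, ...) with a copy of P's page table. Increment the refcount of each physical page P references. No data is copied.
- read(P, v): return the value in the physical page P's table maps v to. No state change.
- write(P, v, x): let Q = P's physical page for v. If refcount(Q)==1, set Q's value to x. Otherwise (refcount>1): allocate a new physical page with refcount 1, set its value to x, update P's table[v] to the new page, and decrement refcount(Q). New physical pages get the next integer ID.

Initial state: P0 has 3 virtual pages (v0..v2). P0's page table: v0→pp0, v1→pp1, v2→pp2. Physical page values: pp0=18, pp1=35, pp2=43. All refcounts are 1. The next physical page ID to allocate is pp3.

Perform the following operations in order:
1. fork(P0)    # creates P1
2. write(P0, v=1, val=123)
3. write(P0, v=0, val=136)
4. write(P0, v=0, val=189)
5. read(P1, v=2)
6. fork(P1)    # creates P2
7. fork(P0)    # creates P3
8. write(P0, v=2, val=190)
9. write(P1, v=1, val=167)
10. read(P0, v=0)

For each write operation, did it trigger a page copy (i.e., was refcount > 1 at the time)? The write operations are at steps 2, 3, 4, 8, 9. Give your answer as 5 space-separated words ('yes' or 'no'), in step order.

Op 1: fork(P0) -> P1. 3 ppages; refcounts: pp0:2 pp1:2 pp2:2
Op 2: write(P0, v1, 123). refcount(pp1)=2>1 -> COPY to pp3. 4 ppages; refcounts: pp0:2 pp1:1 pp2:2 pp3:1
Op 3: write(P0, v0, 136). refcount(pp0)=2>1 -> COPY to pp4. 5 ppages; refcounts: pp0:1 pp1:1 pp2:2 pp3:1 pp4:1
Op 4: write(P0, v0, 189). refcount(pp4)=1 -> write in place. 5 ppages; refcounts: pp0:1 pp1:1 pp2:2 pp3:1 pp4:1
Op 5: read(P1, v2) -> 43. No state change.
Op 6: fork(P1) -> P2. 5 ppages; refcounts: pp0:2 pp1:2 pp2:3 pp3:1 pp4:1
Op 7: fork(P0) -> P3. 5 ppages; refcounts: pp0:2 pp1:2 pp2:4 pp3:2 pp4:2
Op 8: write(P0, v2, 190). refcount(pp2)=4>1 -> COPY to pp5. 6 ppages; refcounts: pp0:2 pp1:2 pp2:3 pp3:2 pp4:2 pp5:1
Op 9: write(P1, v1, 167). refcount(pp1)=2>1 -> COPY to pp6. 7 ppages; refcounts: pp0:2 pp1:1 pp2:3 pp3:2 pp4:2 pp5:1 pp6:1
Op 10: read(P0, v0) -> 189. No state change.

yes yes no yes yes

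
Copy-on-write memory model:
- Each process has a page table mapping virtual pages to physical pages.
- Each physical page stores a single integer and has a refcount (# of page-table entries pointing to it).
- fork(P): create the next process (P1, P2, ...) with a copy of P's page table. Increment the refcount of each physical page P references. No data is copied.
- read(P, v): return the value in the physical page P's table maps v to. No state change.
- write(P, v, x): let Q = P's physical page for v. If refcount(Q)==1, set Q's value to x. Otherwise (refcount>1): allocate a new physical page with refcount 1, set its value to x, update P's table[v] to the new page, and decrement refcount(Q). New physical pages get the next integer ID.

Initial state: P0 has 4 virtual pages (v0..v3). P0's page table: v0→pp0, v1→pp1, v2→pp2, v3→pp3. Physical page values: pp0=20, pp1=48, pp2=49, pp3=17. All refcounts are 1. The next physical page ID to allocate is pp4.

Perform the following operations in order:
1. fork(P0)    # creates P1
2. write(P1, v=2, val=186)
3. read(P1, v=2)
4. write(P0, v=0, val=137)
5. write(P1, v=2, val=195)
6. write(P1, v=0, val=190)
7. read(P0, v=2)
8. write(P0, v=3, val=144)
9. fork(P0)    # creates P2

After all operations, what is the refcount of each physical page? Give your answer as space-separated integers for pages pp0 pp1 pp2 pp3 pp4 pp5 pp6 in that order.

Answer: 1 3 2 1 1 2 2

Derivation:
Op 1: fork(P0) -> P1. 4 ppages; refcounts: pp0:2 pp1:2 pp2:2 pp3:2
Op 2: write(P1, v2, 186). refcount(pp2)=2>1 -> COPY to pp4. 5 ppages; refcounts: pp0:2 pp1:2 pp2:1 pp3:2 pp4:1
Op 3: read(P1, v2) -> 186. No state change.
Op 4: write(P0, v0, 137). refcount(pp0)=2>1 -> COPY to pp5. 6 ppages; refcounts: pp0:1 pp1:2 pp2:1 pp3:2 pp4:1 pp5:1
Op 5: write(P1, v2, 195). refcount(pp4)=1 -> write in place. 6 ppages; refcounts: pp0:1 pp1:2 pp2:1 pp3:2 pp4:1 pp5:1
Op 6: write(P1, v0, 190). refcount(pp0)=1 -> write in place. 6 ppages; refcounts: pp0:1 pp1:2 pp2:1 pp3:2 pp4:1 pp5:1
Op 7: read(P0, v2) -> 49. No state change.
Op 8: write(P0, v3, 144). refcount(pp3)=2>1 -> COPY to pp6. 7 ppages; refcounts: pp0:1 pp1:2 pp2:1 pp3:1 pp4:1 pp5:1 pp6:1
Op 9: fork(P0) -> P2. 7 ppages; refcounts: pp0:1 pp1:3 pp2:2 pp3:1 pp4:1 pp5:2 pp6:2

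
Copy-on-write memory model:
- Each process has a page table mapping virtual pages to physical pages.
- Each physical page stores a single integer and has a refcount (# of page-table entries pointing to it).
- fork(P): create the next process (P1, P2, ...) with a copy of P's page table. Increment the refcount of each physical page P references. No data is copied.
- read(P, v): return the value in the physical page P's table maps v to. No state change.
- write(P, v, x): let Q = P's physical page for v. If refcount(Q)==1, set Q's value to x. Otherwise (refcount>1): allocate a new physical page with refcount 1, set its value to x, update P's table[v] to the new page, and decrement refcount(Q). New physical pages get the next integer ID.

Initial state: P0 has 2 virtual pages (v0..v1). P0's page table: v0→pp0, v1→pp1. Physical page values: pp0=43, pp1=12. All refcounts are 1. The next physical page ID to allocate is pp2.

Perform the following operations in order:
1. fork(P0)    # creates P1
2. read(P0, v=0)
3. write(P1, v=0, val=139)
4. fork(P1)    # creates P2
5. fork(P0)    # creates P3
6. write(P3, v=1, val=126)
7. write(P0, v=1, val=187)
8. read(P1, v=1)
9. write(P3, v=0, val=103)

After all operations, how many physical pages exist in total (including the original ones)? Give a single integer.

Answer: 6

Derivation:
Op 1: fork(P0) -> P1. 2 ppages; refcounts: pp0:2 pp1:2
Op 2: read(P0, v0) -> 43. No state change.
Op 3: write(P1, v0, 139). refcount(pp0)=2>1 -> COPY to pp2. 3 ppages; refcounts: pp0:1 pp1:2 pp2:1
Op 4: fork(P1) -> P2. 3 ppages; refcounts: pp0:1 pp1:3 pp2:2
Op 5: fork(P0) -> P3. 3 ppages; refcounts: pp0:2 pp1:4 pp2:2
Op 6: write(P3, v1, 126). refcount(pp1)=4>1 -> COPY to pp3. 4 ppages; refcounts: pp0:2 pp1:3 pp2:2 pp3:1
Op 7: write(P0, v1, 187). refcount(pp1)=3>1 -> COPY to pp4. 5 ppages; refcounts: pp0:2 pp1:2 pp2:2 pp3:1 pp4:1
Op 8: read(P1, v1) -> 12. No state change.
Op 9: write(P3, v0, 103). refcount(pp0)=2>1 -> COPY to pp5. 6 ppages; refcounts: pp0:1 pp1:2 pp2:2 pp3:1 pp4:1 pp5:1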